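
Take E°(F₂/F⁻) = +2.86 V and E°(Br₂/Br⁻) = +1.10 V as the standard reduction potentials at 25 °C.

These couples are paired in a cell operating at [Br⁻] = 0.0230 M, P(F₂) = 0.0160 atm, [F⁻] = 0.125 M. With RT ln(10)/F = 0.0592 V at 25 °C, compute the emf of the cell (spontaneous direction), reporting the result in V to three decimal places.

F₂/F⁻ is the cathode (higher E°), Br₂/Br⁻ the anode: E°cell = +2.86 − (+1.10) = +1.76 V, n = 2.
Overall: F₂(g) + 2 Br⁻(aq) → 2 F⁻(aq) + Br₂(l)
Q = [F⁻]^2 / (P(F₂)·[Br⁻]^2); log Q = 3.266.
E = E° − (0.0592/n) log Q = +1.76 − (0.0592/2)(3.266) = +1.663 V.

+1.663 V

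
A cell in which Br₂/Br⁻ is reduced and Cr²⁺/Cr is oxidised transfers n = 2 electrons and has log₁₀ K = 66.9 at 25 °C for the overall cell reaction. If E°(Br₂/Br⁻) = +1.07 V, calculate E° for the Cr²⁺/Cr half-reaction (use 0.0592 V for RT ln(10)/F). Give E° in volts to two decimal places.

E°cell = (0.0592/n)·log K = (0.0592/2)(66.9) = +1.980 V.
Since Br₂/Br⁻ is the cathode and Cr²⁺/Cr the anode, E°cell = E°(Br₂/Br⁻) − E°(Cr²⁺/Cr).
So E°(Cr²⁺/Cr) = E°(Br₂/Br⁻) − E°cell = (+1.07) − (+1.980) = -0.91 V.

-0.91 V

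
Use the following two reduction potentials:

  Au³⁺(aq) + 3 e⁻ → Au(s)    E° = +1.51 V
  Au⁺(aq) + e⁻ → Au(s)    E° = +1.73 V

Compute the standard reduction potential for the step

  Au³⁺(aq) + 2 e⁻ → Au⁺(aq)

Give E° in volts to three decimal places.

Sequential free energies add, so n₃E°₃ = n₁E°₁ + n₂E°₂.
With n₃ = 3, and the known step contributing 1×(+1.73) V, the unknown satisfies 2·E° = 3×(+1.51) − 1×(+1.73) = +2.800.
E° = +2.800 / 2 = +1.400 V.

+1.400 V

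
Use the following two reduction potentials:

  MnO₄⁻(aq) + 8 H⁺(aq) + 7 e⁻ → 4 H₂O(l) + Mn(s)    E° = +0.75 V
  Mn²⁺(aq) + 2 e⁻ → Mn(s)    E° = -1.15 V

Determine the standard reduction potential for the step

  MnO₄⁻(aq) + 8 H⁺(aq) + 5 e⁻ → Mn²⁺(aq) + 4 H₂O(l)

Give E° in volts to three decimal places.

+1.510 V

Sequential free energies add, so n₃E°₃ = n₁E°₁ + n₂E°₂.
With n₃ = 7, and the known step contributing 2×(-1.15) V, the unknown satisfies 5·E° = 7×(+0.75) − 2×(-1.15) = +7.550.
E° = +7.550 / 5 = +1.510 V.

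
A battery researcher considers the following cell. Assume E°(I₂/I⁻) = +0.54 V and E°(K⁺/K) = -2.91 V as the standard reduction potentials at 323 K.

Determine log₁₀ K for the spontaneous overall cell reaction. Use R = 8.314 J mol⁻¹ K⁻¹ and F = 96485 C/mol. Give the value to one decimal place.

107.7

Cathode: I₂/I⁻; anode: K⁺/K. E°cell = (+0.54) − (-2.91) = +3.45 V, with n = 2.
ΔG° = −nFE° = −RT ln K, so ln K = nFE°/(RT) = (2)(96485)(+3.45) / ((8.314)(323)) = 247.911.
log₁₀ K = 247.911 / ln 10 = 107.7.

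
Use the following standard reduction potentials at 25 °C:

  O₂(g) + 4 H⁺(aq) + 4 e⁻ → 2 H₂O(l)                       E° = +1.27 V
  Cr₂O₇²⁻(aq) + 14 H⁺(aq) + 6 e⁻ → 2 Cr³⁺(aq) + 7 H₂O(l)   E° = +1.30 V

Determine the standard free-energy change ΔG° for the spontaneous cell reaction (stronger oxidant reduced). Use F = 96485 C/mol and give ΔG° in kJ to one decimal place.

Cr₂O₇²⁻/Cr³⁺ (E° = +1.30 V) is the cathode; O₂/H₂O (E° = +1.27 V) is the anode, so E°cell = +0.03 V.
Balancing electrons gives n = 12 (lcm of 6 and 4).
ΔG° = −nFE° = −(12)(96485)(+0.03) = -34,735 J = -34.7 kJ.

-34.7 kJ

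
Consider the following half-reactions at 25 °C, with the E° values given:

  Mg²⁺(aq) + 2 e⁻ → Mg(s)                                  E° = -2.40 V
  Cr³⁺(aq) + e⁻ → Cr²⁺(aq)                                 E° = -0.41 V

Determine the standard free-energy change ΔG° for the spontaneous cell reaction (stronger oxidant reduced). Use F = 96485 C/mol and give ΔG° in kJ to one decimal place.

-384.0 kJ

Cr³⁺/Cr²⁺ (E° = -0.41 V) is the cathode; Mg²⁺/Mg (E° = -2.40 V) is the anode, so E°cell = +1.99 V.
Balancing electrons gives n = 2 (lcm of 1 and 2).
ΔG° = −nFE° = −(2)(96485)(+1.99) = -384,010 J = -384.0 kJ.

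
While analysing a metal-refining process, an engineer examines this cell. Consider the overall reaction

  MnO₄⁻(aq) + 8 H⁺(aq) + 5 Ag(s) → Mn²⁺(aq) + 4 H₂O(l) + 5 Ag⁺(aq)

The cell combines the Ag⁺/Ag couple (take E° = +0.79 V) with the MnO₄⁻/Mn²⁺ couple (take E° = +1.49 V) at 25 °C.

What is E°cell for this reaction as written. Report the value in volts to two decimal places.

The MnO₄⁻/Mn²⁺ couple has the higher reduction potential, so it is the cathode; Ag⁺/Ag is oxidised at the anode.
E°cell = E°(cathode) − E°(anode) = (+1.49) − (+0.79) = +0.70 V.

+0.70 V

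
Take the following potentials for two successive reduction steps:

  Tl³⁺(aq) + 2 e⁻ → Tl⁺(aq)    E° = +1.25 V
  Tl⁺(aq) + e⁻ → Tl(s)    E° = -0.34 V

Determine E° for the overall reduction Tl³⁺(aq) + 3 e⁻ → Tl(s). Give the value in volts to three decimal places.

+0.720 V

Standard free energies of sequential steps add: ΔG°₃ = ΔG°₁ + ΔG°₂, so n₃E°₃ = n₁E°₁ + n₂E°₂.
E°₃ = (2×+1.25 + 1×-0.34) / 3 = (+2.160) / 3 = +0.720 V.
E° values themselves are not directly additive — weighting by electron count is essential.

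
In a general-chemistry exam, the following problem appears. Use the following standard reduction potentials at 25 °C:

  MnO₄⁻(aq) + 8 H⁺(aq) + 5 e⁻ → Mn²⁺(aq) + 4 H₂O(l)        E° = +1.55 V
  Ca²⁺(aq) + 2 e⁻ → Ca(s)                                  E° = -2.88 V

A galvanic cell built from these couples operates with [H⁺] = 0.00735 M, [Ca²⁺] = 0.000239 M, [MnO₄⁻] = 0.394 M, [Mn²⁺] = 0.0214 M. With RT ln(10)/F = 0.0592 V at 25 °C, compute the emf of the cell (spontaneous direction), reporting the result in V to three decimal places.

+4.350 V

MnO₄⁻/Mn²⁺ is the cathode (higher E°), Ca²⁺/Ca the anode: E°cell = +1.55 − (-2.88) = +4.43 V, n = 10.
Overall: 2 MnO₄⁻(aq) + 16 H⁺(aq) + 5 Ca(s) → 2 Mn²⁺(aq) + 8 H₂O(l) + 5 Ca²⁺(aq)
Q = [Mn²⁺]^2·[Ca²⁺]^5 / ([MnO₄⁻]^2·[H⁺]^16); log Q = 13.501.
E = E° − (0.0592/n) log Q = +4.43 − (0.0592/10)(13.501) = +4.350 V.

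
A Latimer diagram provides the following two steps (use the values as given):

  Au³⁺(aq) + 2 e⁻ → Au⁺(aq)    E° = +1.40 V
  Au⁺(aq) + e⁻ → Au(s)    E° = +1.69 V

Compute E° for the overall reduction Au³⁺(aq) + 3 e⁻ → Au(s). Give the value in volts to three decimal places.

Since ΔG° = −nFE° is additive over sequential reductions, n₃E°₃ = n₁E°₁ + n₂E°₂.
E°₃ = (2×+1.40 + 1×+1.69) / 3 = (+4.490) / 3 = +1.497 V.

+1.497 V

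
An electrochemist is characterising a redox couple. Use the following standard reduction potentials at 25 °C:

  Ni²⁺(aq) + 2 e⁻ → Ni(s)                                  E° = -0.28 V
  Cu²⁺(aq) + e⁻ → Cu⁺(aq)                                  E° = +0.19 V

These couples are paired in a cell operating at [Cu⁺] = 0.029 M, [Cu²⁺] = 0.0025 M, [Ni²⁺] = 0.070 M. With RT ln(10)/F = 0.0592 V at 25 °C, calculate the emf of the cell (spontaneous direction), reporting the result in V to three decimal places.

+0.441 V

Cu²⁺/Cu⁺ is the cathode (higher E°), Ni²⁺/Ni the anode: E°cell = +0.19 − (-0.28) = +0.47 V, n = 2.
Overall: 2 Cu²⁺(aq) + Ni(s) → 2 Cu⁺(aq) + Ni²⁺(aq)
Q = [Cu⁺]^2·[Ni²⁺] / ([Cu²⁺]^2); log Q = 0.974.
E = E° − (0.0592/n) log Q = +0.47 − (0.0592/2)(0.974) = +0.441 V.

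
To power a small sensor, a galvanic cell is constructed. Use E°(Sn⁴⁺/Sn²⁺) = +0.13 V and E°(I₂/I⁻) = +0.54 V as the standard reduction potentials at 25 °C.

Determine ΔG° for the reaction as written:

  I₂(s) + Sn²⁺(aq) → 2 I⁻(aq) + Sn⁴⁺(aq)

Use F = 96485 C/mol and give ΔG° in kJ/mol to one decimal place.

-79.1 kJ/mol

As written, I₂/I⁻ is reduced (cathode) and Sn⁴⁺/Sn²⁺ is oxidised (anode), so E°cell = (+0.54) − (+0.13) = +0.41 V.
Balancing electrons gives n = 2.
ΔG° = −nFE° = −(2)(96485)(+0.41) = -79,118 J = -79.1 kJ/mol.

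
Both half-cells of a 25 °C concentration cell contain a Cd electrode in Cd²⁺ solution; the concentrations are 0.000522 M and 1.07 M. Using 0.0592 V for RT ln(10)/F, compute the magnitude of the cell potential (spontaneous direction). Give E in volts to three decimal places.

+0.098 V

For a concentration cell E°cell = 0. The 1.07 M side is the cathode (reduction is favoured where [Cd²⁺] is higher).
With n = 2, E = −(0.0592/2) log([Cd²⁺]ₐₙ/[Cd²⁺]꜀ₐₜ) = −(0.0592/2) log(0.000522/1.07) = −(0.0592/2)(-3.312) = +0.098 V.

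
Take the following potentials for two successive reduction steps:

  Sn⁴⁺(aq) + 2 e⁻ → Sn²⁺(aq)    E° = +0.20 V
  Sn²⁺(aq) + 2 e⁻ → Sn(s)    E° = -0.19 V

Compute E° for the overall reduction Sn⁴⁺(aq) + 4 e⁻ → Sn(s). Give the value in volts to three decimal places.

+0.005 V

Standard free energies of sequential steps add: ΔG°₃ = ΔG°₁ + ΔG°₂, so n₃E°₃ = n₁E°₁ + n₂E°₂.
E°₃ = (2×+0.20 + 2×-0.19) / 4 = (+0.020) / 4 = +0.005 V.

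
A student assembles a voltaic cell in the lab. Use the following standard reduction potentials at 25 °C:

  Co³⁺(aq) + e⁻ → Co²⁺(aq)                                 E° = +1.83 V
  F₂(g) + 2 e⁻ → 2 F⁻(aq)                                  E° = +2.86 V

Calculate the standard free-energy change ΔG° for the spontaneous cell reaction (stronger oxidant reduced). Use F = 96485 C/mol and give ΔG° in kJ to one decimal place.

-198.8 kJ

F₂/F⁻ (E° = +2.86 V) is the cathode; Co³⁺/Co²⁺ (E° = +1.83 V) is the anode, so E°cell = +1.03 V.
Balancing electrons gives n = 2 (lcm of 2 and 1).
ΔG° = −nFE° = −(2)(96485)(+1.03) = -198,759 J = -198.8 kJ.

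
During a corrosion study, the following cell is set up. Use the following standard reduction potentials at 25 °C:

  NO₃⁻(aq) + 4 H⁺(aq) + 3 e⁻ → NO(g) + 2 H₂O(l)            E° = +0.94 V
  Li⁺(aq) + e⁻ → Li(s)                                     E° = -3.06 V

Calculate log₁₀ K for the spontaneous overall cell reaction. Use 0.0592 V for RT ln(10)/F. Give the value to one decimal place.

202.7

Cathode: NO₃⁻/NO; anode: Li⁺/Li. E°cell = +4.00 V, n = 3.
log K = nE°cell / 0.0592 = (3)(+4.00) / 0.0592 = 202.7.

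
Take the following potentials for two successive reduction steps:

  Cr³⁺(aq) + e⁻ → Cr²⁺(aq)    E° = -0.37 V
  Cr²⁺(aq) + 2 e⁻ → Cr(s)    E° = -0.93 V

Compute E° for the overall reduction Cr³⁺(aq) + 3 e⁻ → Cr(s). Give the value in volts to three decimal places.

-0.743 V

Adding the free-energy changes (−nFE°) of the two steps gives −n₃FE°₃ = −n₁FE°₁ − n₂FE°₂.
E°₃ = (1×-0.37 + 2×-0.93) / 3 = (-2.230) / 3 = -0.743 V.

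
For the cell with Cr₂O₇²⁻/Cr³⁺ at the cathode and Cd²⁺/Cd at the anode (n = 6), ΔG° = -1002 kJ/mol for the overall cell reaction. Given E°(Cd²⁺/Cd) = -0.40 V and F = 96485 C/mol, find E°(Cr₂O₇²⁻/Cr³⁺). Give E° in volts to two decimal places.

+1.33 V

E°cell = −ΔG°/(nF) = −(-1002×10³)/((6)(96485)) = +1.731 V.
Since Cr₂O₇²⁻/Cr³⁺ is the cathode and Cd²⁺/Cd the anode, E°cell = E°(Cr₂O₇²⁻/Cr³⁺) − E°(Cd²⁺/Cd).
So E°(Cr₂O₇²⁻/Cr³⁺) = E°cell + E°(Cd²⁺/Cd) = +1.731 + (-0.40) = +1.33 V.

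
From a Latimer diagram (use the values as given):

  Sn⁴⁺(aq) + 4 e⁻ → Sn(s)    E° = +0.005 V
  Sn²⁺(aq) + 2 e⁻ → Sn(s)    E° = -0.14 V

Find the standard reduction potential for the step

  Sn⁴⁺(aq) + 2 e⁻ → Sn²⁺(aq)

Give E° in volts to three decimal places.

+0.150 V

Sequential free energies add, so n₃E°₃ = n₁E°₁ + n₂E°₂.
With n₃ = 4, and the known step contributing 2×(-0.14) V, the unknown satisfies 2·E° = 4×(+0.005) − 2×(-0.14) = +0.300.
E° = +0.300 / 2 = +0.150 V.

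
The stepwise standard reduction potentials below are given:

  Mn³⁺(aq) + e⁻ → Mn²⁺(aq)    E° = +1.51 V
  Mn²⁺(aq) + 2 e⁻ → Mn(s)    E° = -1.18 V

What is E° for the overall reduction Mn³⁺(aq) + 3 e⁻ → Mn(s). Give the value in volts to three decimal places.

-0.283 V

Standard free energies of sequential steps add: ΔG°₃ = ΔG°₁ + ΔG°₂, so n₃E°₃ = n₁E°₁ + n₂E°₂.
E°₃ = (1×+1.51 + 2×-1.18) / 3 = (-0.850) / 3 = -0.283 V.
Simply averaging or adding the two E° values would be wrong; the electron-weighted sum is required.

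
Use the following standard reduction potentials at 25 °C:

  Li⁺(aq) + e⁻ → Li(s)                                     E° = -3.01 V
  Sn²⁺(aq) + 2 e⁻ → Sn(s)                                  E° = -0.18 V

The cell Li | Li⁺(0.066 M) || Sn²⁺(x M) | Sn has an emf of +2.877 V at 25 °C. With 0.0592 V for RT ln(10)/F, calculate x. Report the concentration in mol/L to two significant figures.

Sn²⁺/Sn is the cathode, Li⁺/Li the anode: E°cell = +2.83 V, n = 2.
Overall reaction: Sn²⁺(aq) + 2 Li(s) → Sn(s) + 2 Li⁺(aq); Q = [Li⁺]^2/[Sn²⁺]^1.
From E = E° − (0.0592/n) log Q: log Q = (E° − E)·n/0.0592 = (+2.83 − (+2.877))·2/0.0592 = -1.5878.
So 1·log[Sn²⁺] = 2·log(0.066) − log Q = -2.3609 − (-1.5878) = -0.7731; [Sn²⁺] = 10^(-0.7731) ≈ 0.17 M.

0.17 M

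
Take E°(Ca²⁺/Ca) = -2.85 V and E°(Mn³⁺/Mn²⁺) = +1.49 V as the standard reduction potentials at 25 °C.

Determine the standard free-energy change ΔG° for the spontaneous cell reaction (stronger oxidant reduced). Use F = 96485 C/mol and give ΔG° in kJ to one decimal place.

-837.5 kJ

Mn³⁺/Mn²⁺ (E° = +1.49 V) is the cathode; Ca²⁺/Ca (E° = -2.85 V) is the anode, so E°cell = +4.34 V.
Balancing electrons gives n = 2 (lcm of 1 and 2).
ΔG° = −nFE° = −(2)(96485)(+4.34) = -837,490 J = -837.5 kJ.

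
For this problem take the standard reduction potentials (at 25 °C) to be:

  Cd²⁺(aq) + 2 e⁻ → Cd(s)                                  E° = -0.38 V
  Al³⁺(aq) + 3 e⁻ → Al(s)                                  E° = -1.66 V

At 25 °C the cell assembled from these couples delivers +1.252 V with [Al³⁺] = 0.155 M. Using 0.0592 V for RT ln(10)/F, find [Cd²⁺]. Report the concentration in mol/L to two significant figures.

Cd²⁺/Cd is the cathode, Al³⁺/Al the anode: E°cell = +1.28 V, n = 6.
Overall reaction: 3 Cd²⁺(aq) + 2 Al(s) → 3 Cd(s) + 2 Al³⁺(aq); Q = [Al³⁺]^2/[Cd²⁺]^3.
From E = E° − (0.0592/n) log Q: log Q = (E° − E)·n/0.0592 = (+1.28 − (+1.252))·6/0.0592 = 2.8378.
So 3·log[Cd²⁺] = 2·log(0.155) − log Q = -1.6193 − (2.8378) = -4.4571; log[Cd²⁺] = -4.4571 / 3 = -1.4857; [Cd²⁺] = 10^(-1.4857) ≈ 0.033 M.

0.033 M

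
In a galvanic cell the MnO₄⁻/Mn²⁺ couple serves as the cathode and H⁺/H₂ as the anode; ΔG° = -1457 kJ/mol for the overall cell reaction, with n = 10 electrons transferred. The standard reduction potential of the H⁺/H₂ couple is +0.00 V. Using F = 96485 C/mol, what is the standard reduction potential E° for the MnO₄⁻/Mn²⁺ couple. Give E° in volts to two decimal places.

+1.51 V

E°cell = −ΔG°/(nF) = −(-1457×10³)/((10)(96485)) = +1.510 V.
Since MnO₄⁻/Mn²⁺ is the cathode and H⁺/H₂ the anode, E°cell = E°(MnO₄⁻/Mn²⁺) − E°(H⁺/H₂).
So E°(MnO₄⁻/Mn²⁺) = E°cell + E°(H⁺/H₂) = +1.510 + (+0.00) = +1.51 V.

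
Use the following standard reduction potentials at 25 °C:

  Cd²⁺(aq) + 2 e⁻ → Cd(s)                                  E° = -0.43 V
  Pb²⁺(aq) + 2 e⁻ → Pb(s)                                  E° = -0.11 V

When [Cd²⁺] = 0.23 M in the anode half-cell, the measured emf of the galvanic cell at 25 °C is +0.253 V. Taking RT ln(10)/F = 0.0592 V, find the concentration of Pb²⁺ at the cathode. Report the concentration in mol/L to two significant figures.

Pb²⁺/Pb is the cathode, Cd²⁺/Cd the anode: E°cell = +0.32 V, n = 2.
Overall reaction: Pb²⁺(aq) + Cd(s) → Pb(s) + Cd²⁺(aq); Q = [Cd²⁺]^1/[Pb²⁺]^1.
From E = E° − (0.0592/n) log Q: log Q = (E° − E)·n/0.0592 = (+0.32 − (+0.253))·2/0.0592 = 2.2635.
So 1·log[Pb²⁺] = 1·log(0.23) − log Q = -0.6383 − (2.2635) = -2.9018; [Pb²⁺] = 10^(-2.9018) ≈ 0.0013 M.

0.0013 M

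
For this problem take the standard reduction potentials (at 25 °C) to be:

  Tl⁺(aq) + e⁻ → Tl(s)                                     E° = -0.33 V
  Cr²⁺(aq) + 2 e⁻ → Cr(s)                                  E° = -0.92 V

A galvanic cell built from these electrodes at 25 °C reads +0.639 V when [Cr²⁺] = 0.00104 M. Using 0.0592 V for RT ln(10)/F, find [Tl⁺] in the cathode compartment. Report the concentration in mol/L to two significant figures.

Tl⁺/Tl is the cathode, Cr²⁺/Cr the anode: E°cell = +0.59 V, n = 2.
Overall reaction: 2 Tl⁺(aq) + Cr(s) → 2 Tl(s) + Cr²⁺(aq); Q = [Cr²⁺]^1/[Tl⁺]^2.
From E = E° − (0.0592/n) log Q: log Q = (E° − E)·n/0.0592 = (+0.59 − (+0.639))·2/0.0592 = -1.6554.
So 2·log[Tl⁺] = 1·log(0.00104) − log Q = -2.9830 − (-1.6554) = -1.3276; log[Tl⁺] = -1.3276 / 2 = -0.6638; [Tl⁺] = 10^(-0.6638) ≈ 0.22 M.

0.22 M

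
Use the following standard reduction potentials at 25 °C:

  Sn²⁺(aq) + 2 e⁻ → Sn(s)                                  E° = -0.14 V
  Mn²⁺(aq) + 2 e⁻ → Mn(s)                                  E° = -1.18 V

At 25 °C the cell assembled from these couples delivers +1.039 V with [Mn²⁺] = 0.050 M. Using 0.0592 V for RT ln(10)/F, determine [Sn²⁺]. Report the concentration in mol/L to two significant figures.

0.046 M

Sn²⁺/Sn is the cathode, Mn²⁺/Mn the anode: E°cell = +1.04 V, n = 2.
Overall reaction: Sn²⁺(aq) + Mn(s) → Sn(s) + Mn²⁺(aq); Q = [Mn²⁺]^1/[Sn²⁺]^1.
From E = E° − (0.0592/n) log Q: log Q = (E° − E)·n/0.0592 = (+1.04 − (+1.039))·2/0.0592 = 0.0338.
So 1·log[Sn²⁺] = 1·log(0.05) − log Q = -1.3010 − (0.0338) = -1.3348; [Sn²⁺] = 10^(-1.3348) ≈ 0.046 M.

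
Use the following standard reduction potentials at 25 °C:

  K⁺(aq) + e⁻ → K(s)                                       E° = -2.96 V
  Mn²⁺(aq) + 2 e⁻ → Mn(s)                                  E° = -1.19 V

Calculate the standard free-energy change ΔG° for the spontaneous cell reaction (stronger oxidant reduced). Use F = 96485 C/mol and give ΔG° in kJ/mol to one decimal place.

-341.6 kJ/mol

Mn²⁺/Mn (E° = -1.19 V) is the cathode; K⁺/K (E° = -2.96 V) is the anode, so E°cell = +1.77 V.
Balancing electrons gives n = 2 (lcm of 2 and 1).
ΔG° = −nFE° = −(2)(96485)(+1.77) = -341,557 J = -341.6 kJ/mol.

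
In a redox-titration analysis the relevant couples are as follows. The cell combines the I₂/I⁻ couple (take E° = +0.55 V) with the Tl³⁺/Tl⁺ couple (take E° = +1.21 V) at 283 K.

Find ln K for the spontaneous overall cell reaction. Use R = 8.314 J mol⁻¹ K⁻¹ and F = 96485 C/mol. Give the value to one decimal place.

Cathode: Tl³⁺/Tl⁺; anode: I₂/I⁻. E°cell = (+1.21) − (+0.55) = +0.66 V, with n = 2.
ΔG° = −nFE° = −RT ln K, so ln K = nFE°/(RT) = (2)(96485)(+0.66) / ((8.314)(283)) = 54.130.

54.1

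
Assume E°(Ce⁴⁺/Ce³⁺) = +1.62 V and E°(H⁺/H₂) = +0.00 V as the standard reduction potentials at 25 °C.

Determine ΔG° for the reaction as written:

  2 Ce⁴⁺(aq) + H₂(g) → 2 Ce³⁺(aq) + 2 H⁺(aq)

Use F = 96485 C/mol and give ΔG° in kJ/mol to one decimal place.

As written, Ce⁴⁺/Ce³⁺ is reduced (cathode) and H⁺/H₂ is oxidised (anode), so E°cell = (+1.62) − (+0.00) = +1.62 V.
Balancing electrons gives n = 2.
ΔG° = −nFE° = −(2)(96485)(+1.62) = -312,611 J = -312.6 kJ/mol.

-312.6 kJ/mol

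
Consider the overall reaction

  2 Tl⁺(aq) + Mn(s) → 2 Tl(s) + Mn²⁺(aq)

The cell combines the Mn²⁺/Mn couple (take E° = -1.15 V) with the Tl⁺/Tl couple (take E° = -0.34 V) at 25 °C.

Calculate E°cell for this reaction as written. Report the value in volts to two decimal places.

+0.81 V

The Tl⁺/Tl couple has the higher reduction potential, so it is the cathode; Mn²⁺/Mn is oxidised at the anode.
E°cell = E°(cathode) − E°(anode) = (-0.34) − (-1.15) = +0.81 V.
Since E°cell > 0, the reaction is spontaneous under standard conditions.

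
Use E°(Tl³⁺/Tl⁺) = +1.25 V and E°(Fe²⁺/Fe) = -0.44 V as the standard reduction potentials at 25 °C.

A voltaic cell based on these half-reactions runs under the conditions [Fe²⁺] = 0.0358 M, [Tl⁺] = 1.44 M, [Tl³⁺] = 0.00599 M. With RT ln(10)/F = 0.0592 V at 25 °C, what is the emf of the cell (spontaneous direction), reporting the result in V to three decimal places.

Tl³⁺/Tl⁺ is the cathode (higher E°), Fe²⁺/Fe the anode: E°cell = +1.25 − (-0.44) = +1.69 V, n = 2.
Overall: Tl³⁺(aq) + Fe(s) → Tl⁺(aq) + Fe²⁺(aq)
Q = [Tl⁺]·[Fe²⁺] / ([Tl³⁺]); log Q = 0.935.
E = E° − (0.0592/n) log Q = +1.69 − (0.0592/2)(0.935) = +1.662 V.

+1.662 V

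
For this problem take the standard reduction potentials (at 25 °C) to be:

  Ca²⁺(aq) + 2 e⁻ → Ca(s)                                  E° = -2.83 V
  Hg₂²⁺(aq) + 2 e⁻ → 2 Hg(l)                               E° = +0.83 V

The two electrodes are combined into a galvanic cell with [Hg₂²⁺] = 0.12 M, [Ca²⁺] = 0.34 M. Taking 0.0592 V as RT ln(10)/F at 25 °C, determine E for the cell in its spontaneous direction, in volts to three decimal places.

+3.647 V

Hg₂²⁺/Hg is the cathode (higher E°), Ca²⁺/Ca the anode: E°cell = +0.83 − (-2.83) = +3.66 V, n = 2.
Overall: Hg₂²⁺(aq) + Ca(s) → 2 Hg(l) + Ca²⁺(aq)
Q = [Ca²⁺] / ([Hg₂²⁺]); log Q = 0.452.
E = E° − (0.0592/n) log Q = +3.66 − (0.0592/2)(0.452) = +3.647 V.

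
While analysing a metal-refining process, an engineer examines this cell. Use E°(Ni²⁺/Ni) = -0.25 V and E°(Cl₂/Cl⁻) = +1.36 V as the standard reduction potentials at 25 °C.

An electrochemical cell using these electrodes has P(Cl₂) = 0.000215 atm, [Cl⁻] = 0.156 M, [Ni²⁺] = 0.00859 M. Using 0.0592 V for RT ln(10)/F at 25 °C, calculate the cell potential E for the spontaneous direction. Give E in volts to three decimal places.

Cl₂/Cl⁻ is the cathode (higher E°), Ni²⁺/Ni the anode: E°cell = +1.36 − (-0.25) = +1.61 V, n = 2.
Overall: Cl₂(g) + Ni(s) → 2 Cl⁻(aq) + Ni²⁺(aq)
Q = [Cl⁻]^2·[Ni²⁺] / (P(Cl₂)); log Q = -0.012.
E = E° − (0.0592/n) log Q = +1.61 − (0.0592/2)(-0.012) = +1.610 V.

+1.610 V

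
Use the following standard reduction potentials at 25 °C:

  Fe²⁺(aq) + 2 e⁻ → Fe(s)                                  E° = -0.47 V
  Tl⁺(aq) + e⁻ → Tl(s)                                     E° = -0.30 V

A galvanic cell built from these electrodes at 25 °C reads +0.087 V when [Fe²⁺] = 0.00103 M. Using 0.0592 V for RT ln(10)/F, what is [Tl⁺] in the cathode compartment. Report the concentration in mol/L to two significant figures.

Tl⁺/Tl is the cathode, Fe²⁺/Fe the anode: E°cell = +0.17 V, n = 2.
Overall reaction: 2 Tl⁺(aq) + Fe(s) → 2 Tl(s) + Fe²⁺(aq); Q = [Fe²⁺]^1/[Tl⁺]^2.
From E = E° − (0.0592/n) log Q: log Q = (E° − E)·n/0.0592 = (+0.17 − (+0.087))·2/0.0592 = 2.8041.
So 2·log[Tl⁺] = 1·log(0.00103) − log Q = -2.9872 − (2.8041) = -5.7913; log[Tl⁺] = -5.7913 / 2 = -2.8956; [Tl⁺] = 10^(-2.8956) ≈ 0.0013 M.

0.0013 M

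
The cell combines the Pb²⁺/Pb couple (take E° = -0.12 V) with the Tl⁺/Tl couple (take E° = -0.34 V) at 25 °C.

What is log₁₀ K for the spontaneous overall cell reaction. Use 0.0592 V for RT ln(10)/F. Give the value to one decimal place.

Cathode: Pb²⁺/Pb; anode: Tl⁺/Tl. E°cell = +0.22 V, n = 2.
log K = nE°cell / 0.0592 = (2)(+0.22) / 0.0592 = 7.4.

7.4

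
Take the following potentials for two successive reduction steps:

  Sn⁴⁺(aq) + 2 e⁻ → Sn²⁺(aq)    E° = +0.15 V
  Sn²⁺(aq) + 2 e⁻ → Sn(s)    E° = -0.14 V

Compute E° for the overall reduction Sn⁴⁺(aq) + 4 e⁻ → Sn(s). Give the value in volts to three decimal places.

Adding the free-energy changes (−nFE°) of the two steps gives −n₃FE°₃ = −n₁FE°₁ − n₂FE°₂.
E°₃ = (2×+0.15 + 2×-0.14) / 4 = (+0.020) / 4 = +0.005 V.

+0.005 V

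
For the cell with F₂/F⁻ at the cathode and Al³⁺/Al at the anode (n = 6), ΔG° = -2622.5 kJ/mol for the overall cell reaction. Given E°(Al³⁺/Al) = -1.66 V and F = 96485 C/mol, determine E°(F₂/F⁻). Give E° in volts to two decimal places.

+2.87 V

E°cell = −ΔG°/(nF) = −(-2622.5×10³)/((6)(96485)) = +4.530 V.
Since F₂/F⁻ is the cathode and Al³⁺/Al the anode, E°cell = E°(F₂/F⁻) − E°(Al³⁺/Al).
So E°(F₂/F⁻) = E°cell + E°(Al³⁺/Al) = +4.530 + (-1.66) = +2.87 V.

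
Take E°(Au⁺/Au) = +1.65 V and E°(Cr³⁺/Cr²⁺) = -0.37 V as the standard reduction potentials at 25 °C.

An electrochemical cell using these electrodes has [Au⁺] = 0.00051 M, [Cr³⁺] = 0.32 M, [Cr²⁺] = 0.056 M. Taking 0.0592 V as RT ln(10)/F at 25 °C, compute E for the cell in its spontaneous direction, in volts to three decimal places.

+1.780 V

Au⁺/Au is the cathode (higher E°), Cr³⁺/Cr²⁺ the anode: E°cell = +1.65 − (-0.37) = +2.02 V, n = 1.
Overall: Au⁺(aq) + Cr²⁺(aq) → Au(s) + Cr³⁺(aq)
Q = [Cr³⁺] / ([Au⁺]·[Cr²⁺]); log Q = 4.049.
E = E° − (0.0592/n) log Q = +2.02 − (0.0592/1)(4.049) = +1.780 V.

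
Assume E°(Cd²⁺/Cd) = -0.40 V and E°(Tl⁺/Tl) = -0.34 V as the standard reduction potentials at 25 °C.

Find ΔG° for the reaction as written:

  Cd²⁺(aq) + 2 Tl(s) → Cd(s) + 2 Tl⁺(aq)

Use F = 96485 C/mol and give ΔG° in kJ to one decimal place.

+11.6 kJ

As written, Cd²⁺/Cd is reduced (cathode) and Tl⁺/Tl is oxidised (anode), so E°cell = (-0.40) − (-0.34) = -0.06 V.
Balancing electrons gives n = 2.
ΔG° = −nFE° = −(2)(96485)(-0.06) = 11,578 J = +11.6 kJ.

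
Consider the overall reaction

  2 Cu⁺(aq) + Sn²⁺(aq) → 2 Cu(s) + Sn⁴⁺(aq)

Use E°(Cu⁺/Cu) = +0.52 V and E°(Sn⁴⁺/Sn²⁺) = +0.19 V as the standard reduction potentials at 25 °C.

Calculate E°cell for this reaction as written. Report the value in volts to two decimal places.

+0.33 V

The Cu⁺/Cu couple has the higher reduction potential, so it is the cathode; Sn⁴⁺/Sn²⁺ is oxidised at the anode.
E°cell = E°(cathode) − E°(anode) = (+0.52) − (+0.19) = +0.33 V.
Since E°cell > 0, the reaction is spontaneous under standard conditions.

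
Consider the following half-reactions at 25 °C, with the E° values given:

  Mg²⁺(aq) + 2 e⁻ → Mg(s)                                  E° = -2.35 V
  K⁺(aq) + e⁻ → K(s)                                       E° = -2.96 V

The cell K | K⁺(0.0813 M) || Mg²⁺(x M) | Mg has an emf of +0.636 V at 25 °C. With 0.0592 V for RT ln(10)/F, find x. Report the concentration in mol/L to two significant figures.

Mg²⁺/Mg is the cathode, K⁺/K the anode: E°cell = +0.61 V, n = 2.
Overall reaction: Mg²⁺(aq) + 2 K(s) → Mg(s) + 2 K⁺(aq); Q = [K⁺]^2/[Mg²⁺]^1.
From E = E° − (0.0592/n) log Q: log Q = (E° − E)·n/0.0592 = (+0.61 − (+0.636))·2/0.0592 = -0.8784.
So 1·log[Mg²⁺] = 2·log(0.0813) − log Q = -2.1798 − (-0.8784) = -1.3014; [Mg²⁺] = 10^(-1.3014) ≈ 0.050 M.

0.050 M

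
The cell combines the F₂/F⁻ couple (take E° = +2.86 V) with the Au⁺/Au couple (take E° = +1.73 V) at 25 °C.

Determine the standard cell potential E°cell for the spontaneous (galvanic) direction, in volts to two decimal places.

+1.13 V

The F₂/F⁻ couple has the higher reduction potential, so it is the cathode; Au⁺/Au is oxidised at the anode.
E°cell = E°(cathode) − E°(anode) = (+2.86) − (+1.73) = +1.13 V.
Since E°cell > 0, the reaction is spontaneous under standard conditions.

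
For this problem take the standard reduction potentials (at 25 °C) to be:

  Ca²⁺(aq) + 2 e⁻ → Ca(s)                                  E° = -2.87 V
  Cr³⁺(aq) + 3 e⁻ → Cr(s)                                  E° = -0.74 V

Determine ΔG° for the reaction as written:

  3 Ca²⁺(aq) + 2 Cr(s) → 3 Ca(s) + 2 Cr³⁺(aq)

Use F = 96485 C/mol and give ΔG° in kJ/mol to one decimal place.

+1233.1 kJ/mol

As written, Ca²⁺/Ca is reduced (cathode) and Cr³⁺/Cr is oxidised (anode), so E°cell = (-2.87) − (-0.74) = -2.13 V.
Balancing electrons gives n = 6.
ΔG° = −nFE° = −(6)(96485)(-2.13) = 1,233,078 J = +1233.1 kJ/mol.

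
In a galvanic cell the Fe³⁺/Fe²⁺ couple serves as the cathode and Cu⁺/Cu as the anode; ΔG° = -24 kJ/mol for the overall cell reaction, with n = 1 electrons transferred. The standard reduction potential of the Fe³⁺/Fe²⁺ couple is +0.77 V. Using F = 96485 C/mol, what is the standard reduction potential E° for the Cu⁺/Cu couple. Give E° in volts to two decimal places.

+0.52 V

E°cell = −ΔG°/(nF) = −(-24×10³)/((1)(96485)) = +0.249 V.
Since Fe³⁺/Fe²⁺ is the cathode and Cu⁺/Cu the anode, E°cell = E°(Fe³⁺/Fe²⁺) − E°(Cu⁺/Cu).
So E°(Cu⁺/Cu) = E°(Fe³⁺/Fe²⁺) − E°cell = (+0.77) − (+0.249) = +0.52 V.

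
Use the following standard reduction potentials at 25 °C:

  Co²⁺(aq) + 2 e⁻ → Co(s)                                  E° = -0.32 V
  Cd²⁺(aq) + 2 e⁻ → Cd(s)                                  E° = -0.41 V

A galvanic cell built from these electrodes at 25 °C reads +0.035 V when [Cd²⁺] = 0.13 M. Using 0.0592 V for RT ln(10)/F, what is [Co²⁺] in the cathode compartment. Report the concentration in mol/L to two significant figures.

0.0018 M

Co²⁺/Co is the cathode, Cd²⁺/Cd the anode: E°cell = +0.09 V, n = 2.
Overall reaction: Co²⁺(aq) + Cd(s) → Co(s) + Cd²⁺(aq); Q = [Cd²⁺]^1/[Co²⁺]^1.
From E = E° − (0.0592/n) log Q: log Q = (E° − E)·n/0.0592 = (+0.09 − (+0.035))·2/0.0592 = 1.8581.
So 1·log[Co²⁺] = 1·log(0.13) − log Q = -0.8861 − (1.8581) = -2.7442; [Co²⁺] = 10^(-2.7442) ≈ 0.0018 M.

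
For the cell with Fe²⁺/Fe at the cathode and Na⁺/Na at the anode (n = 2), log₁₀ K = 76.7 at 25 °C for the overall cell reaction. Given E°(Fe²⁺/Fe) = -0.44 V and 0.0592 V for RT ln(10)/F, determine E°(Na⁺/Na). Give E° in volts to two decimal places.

-2.71 V

E°cell = (0.0592/n)·log K = (0.0592/2)(76.7) = +2.270 V.
Since Fe²⁺/Fe is the cathode and Na⁺/Na the anode, E°cell = E°(Fe²⁺/Fe) − E°(Na⁺/Na).
So E°(Na⁺/Na) = E°(Fe²⁺/Fe) − E°cell = (-0.44) − (+2.270) = -2.71 V.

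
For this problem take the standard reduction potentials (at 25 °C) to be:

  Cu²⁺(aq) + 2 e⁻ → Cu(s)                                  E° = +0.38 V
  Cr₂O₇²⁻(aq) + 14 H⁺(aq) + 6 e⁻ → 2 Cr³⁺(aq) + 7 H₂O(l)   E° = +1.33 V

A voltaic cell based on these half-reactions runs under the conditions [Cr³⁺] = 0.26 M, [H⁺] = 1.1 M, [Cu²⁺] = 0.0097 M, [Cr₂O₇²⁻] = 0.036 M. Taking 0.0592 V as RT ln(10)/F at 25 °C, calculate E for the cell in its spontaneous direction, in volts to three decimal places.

+1.013 V

Cr₂O₇²⁻/Cr³⁺ is the cathode (higher E°), Cu²⁺/Cu the anode: E°cell = +1.33 − (+0.38) = +0.95 V, n = 6.
Overall: Cr₂O₇²⁻(aq) + 14 H⁺(aq) + 3 Cu(s) → 2 Cr³⁺(aq) + 7 H₂O(l) + 3 Cu²⁺(aq)
Q = [Cr³⁺]^2·[Cu²⁺]^3 / ([Cr₂O₇²⁻]·[H⁺]^14); log Q = -6.346.
E = E° − (0.0592/n) log Q = +0.95 − (0.0592/6)(-6.346) = +1.013 V.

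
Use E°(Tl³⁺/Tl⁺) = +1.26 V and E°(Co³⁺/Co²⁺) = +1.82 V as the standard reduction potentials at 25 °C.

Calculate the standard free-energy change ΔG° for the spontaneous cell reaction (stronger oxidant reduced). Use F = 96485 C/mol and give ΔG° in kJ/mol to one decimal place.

Co³⁺/Co²⁺ (E° = +1.82 V) is the cathode; Tl³⁺/Tl⁺ (E° = +1.26 V) is the anode, so E°cell = +0.56 V.
Balancing electrons gives n = 2 (lcm of 1 and 2).
ΔG° = −nFE° = −(2)(96485)(+0.56) = -108,063 J = -108.1 kJ/mol.

-108.1 kJ/mol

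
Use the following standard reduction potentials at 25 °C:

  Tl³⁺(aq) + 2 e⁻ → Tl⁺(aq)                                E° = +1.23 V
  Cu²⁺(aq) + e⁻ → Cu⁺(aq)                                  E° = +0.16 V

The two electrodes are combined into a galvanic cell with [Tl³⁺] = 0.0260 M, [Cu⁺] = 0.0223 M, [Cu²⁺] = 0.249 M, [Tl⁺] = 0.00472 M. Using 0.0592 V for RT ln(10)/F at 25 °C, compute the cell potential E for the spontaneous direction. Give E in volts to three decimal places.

+1.030 V

Tl³⁺/Tl⁺ is the cathode (higher E°), Cu²⁺/Cu⁺ the anode: E°cell = +1.23 − (+0.16) = +1.07 V, n = 2.
Overall: Tl³⁺(aq) + 2 Cu⁺(aq) → Tl⁺(aq) + 2 Cu²⁺(aq)
Q = [Tl⁺]·[Cu²⁺]^2 / ([Tl³⁺]·[Cu⁺]^2); log Q = 1.355.
E = E° − (0.0592/n) log Q = +1.07 − (0.0592/2)(1.355) = +1.030 V.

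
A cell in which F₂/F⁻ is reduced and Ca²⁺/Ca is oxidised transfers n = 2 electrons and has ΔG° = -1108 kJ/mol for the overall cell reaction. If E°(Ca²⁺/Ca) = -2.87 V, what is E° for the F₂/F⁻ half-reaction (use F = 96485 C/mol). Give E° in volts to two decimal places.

E°cell = −ΔG°/(nF) = −(-1108×10³)/((2)(96485)) = +5.742 V.
Since F₂/F⁻ is the cathode and Ca²⁺/Ca the anode, E°cell = E°(F₂/F⁻) − E°(Ca²⁺/Ca).
So E°(F₂/F⁻) = E°cell + E°(Ca²⁺/Ca) = +5.742 + (-2.87) = +2.87 V.

+2.87 V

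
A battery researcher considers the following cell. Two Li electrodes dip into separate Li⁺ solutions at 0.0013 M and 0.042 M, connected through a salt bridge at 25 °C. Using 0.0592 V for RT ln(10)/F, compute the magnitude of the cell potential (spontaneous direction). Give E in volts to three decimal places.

For a concentration cell E°cell = 0. The 0.042 M side is the cathode (reduction is favoured where [Li⁺] is higher).
With n = 1, E = −(0.0592/1) log([Li⁺]ₐₙ/[Li⁺]꜀ₐₜ) = −(0.0592/1) log(0.0013/0.042) = −(0.0592/1)(-1.509) = +0.089 V.

+0.089 V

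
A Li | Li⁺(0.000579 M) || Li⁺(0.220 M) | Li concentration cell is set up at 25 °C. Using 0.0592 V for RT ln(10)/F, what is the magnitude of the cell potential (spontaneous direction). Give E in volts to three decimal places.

For a concentration cell E°cell = 0. The 0.220 M side is the cathode (reduction is favoured where [Li⁺] is higher).
With n = 1, E = −(0.0592/1) log([Li⁺]ₐₙ/[Li⁺]꜀ₐₜ) = −(0.0592/1) log(0.000579/0.22) = −(0.0592/1)(-2.580) = +0.153 V.

+0.153 V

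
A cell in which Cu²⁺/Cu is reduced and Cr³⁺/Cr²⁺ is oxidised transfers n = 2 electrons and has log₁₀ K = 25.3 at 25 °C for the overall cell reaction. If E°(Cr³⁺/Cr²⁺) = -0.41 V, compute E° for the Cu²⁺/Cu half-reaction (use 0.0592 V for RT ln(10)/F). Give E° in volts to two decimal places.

+0.34 V

E°cell = (0.0592/n)·log K = (0.0592/2)(25.3) = +0.749 V.
Since Cu²⁺/Cu is the cathode and Cr³⁺/Cr²⁺ the anode, E°cell = E°(Cu²⁺/Cu) − E°(Cr³⁺/Cr²⁺).
So E°(Cu²⁺/Cu) = E°cell + E°(Cr³⁺/Cr²⁺) = +0.749 + (-0.41) = +0.34 V.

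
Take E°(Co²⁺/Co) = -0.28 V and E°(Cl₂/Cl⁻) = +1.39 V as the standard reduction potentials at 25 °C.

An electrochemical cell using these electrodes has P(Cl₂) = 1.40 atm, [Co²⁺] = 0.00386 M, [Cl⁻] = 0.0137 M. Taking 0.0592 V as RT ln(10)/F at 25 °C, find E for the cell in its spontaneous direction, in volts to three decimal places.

Cl₂/Cl⁻ is the cathode (higher E°), Co²⁺/Co the anode: E°cell = +1.39 − (-0.28) = +1.67 V, n = 2.
Overall: Cl₂(g) + Co(s) → 2 Cl⁻(aq) + Co²⁺(aq)
Q = [Cl⁻]^2·[Co²⁺] / (P(Cl₂)); log Q = -6.286.
E = E° − (0.0592/n) log Q = +1.67 − (0.0592/2)(-6.286) = +1.856 V.

+1.856 V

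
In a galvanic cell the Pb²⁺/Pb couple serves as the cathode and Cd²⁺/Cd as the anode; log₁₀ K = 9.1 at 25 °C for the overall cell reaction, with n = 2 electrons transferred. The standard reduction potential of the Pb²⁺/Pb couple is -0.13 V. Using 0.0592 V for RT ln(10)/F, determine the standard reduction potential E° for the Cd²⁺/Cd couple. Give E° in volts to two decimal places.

E°cell = (0.0592/n)·log K = (0.0592/2)(9.1) = +0.269 V.
Since Pb²⁺/Pb is the cathode and Cd²⁺/Cd the anode, E°cell = E°(Pb²⁺/Pb) − E°(Cd²⁺/Cd).
So E°(Cd²⁺/Cd) = E°(Pb²⁺/Pb) − E°cell = (-0.13) − (+0.269) = -0.40 V.

-0.40 V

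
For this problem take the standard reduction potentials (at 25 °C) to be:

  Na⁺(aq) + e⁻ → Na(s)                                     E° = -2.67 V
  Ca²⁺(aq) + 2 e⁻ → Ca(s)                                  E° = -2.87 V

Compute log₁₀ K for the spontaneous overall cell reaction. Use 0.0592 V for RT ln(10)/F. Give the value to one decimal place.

Cathode: Na⁺/Na; anode: Ca²⁺/Ca. E°cell = +0.20 V, n = 2.
log K = nE°cell / 0.0592 = (2)(+0.20) / 0.0592 = 6.8.

6.8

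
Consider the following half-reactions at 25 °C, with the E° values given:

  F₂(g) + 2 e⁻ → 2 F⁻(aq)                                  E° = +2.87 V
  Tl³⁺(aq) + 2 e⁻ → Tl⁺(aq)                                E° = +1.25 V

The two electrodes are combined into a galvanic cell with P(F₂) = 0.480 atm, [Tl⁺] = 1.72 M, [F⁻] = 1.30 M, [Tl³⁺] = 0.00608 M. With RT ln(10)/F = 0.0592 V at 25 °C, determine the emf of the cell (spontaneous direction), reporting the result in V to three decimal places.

F₂/F⁻ is the cathode (higher E°), Tl³⁺/Tl⁺ the anode: E°cell = +2.87 − (+1.25) = +1.62 V, n = 2.
Overall: F₂(g) + Tl⁺(aq) → 2 F⁻(aq) + Tl³⁺(aq)
Q = [F⁻]^2·[Tl³⁺] / (P(F₂)·[Tl⁺]); log Q = -1.905.
E = E° − (0.0592/n) log Q = +1.62 − (0.0592/2)(-1.905) = +1.676 V.

+1.676 V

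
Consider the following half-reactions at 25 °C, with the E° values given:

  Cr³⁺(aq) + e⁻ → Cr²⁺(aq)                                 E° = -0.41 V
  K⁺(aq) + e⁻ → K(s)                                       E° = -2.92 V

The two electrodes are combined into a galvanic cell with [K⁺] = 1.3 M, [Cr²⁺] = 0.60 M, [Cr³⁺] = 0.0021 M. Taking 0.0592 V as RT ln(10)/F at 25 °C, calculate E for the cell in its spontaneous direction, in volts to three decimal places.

Cr³⁺/Cr²⁺ is the cathode (higher E°), K⁺/K the anode: E°cell = -0.41 − (-2.92) = +2.51 V, n = 1.
Overall: Cr³⁺(aq) + K(s) → Cr²⁺(aq) + K⁺(aq)
Q = [Cr²⁺]·[K⁺] / ([Cr³⁺]); log Q = 2.570.
E = E° − (0.0592/n) log Q = +2.51 − (0.0592/1)(2.570) = +2.358 V.

+2.358 V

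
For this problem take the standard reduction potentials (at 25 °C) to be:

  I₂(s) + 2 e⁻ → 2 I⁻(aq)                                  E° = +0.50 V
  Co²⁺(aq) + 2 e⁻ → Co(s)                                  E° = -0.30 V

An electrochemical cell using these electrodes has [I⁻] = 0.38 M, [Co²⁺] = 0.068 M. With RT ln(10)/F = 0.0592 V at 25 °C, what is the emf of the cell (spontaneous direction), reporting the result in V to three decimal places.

I₂/I⁻ is the cathode (higher E°), Co²⁺/Co the anode: E°cell = +0.50 − (-0.30) = +0.80 V, n = 2.
Overall: I₂(s) + Co(s) → 2 I⁻(aq) + Co²⁺(aq)
Q = [I⁻]^2·[Co²⁺]; log Q = -2.008.
E = E° − (0.0592/n) log Q = +0.80 − (0.0592/2)(-2.008) = +0.859 V.

+0.859 V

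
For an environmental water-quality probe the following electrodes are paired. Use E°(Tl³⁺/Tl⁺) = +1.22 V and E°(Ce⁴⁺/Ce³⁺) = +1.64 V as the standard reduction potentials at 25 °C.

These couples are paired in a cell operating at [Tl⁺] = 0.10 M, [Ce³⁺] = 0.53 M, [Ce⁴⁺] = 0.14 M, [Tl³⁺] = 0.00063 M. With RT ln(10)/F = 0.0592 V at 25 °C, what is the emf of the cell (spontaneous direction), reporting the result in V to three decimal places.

+0.451 V

Ce⁴⁺/Ce³⁺ is the cathode (higher E°), Tl³⁺/Tl⁺ the anode: E°cell = +1.64 − (+1.22) = +0.42 V, n = 2.
Overall: 2 Ce⁴⁺(aq) + Tl⁺(aq) → 2 Ce³⁺(aq) + Tl³⁺(aq)
Q = [Ce³⁺]^2·[Tl³⁺] / ([Ce⁴⁺]^2·[Tl⁺]); log Q = -1.044.
E = E° − (0.0592/n) log Q = +0.42 − (0.0592/2)(-1.044) = +0.451 V.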